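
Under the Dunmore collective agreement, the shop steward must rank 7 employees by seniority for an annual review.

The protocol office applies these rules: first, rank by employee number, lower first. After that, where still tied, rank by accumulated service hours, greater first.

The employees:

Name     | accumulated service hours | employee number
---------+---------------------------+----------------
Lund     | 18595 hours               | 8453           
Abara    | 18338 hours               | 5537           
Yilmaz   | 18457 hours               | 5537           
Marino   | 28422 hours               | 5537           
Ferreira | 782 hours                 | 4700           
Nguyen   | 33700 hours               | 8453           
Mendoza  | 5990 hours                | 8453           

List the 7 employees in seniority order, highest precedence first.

By employee number (lower first): Ferreira (4700); then Marino, Yilmaz and Abara (each 5537); then Nguyen, Lund and Mendoza (each 8453).
Among Marino, Yilmaz and Abara, by accumulated service hours (higher first): Marino (28422 hours) before Yilmaz (18457 hours) before Abara (18338 hours).
Among Nguyen, Lund and Mendoza, by accumulated service hours (higher first): Nguyen (33700 hours) before Lund (18595 hours) before Mendoza (5990 hours).
Full order: Ferreira, Marino, Yilmaz, Abara, Nguyen, Lund, Mendoza.

Ferreira, Marino, Yilmaz, Abara, Nguyen, Lund, Mendoza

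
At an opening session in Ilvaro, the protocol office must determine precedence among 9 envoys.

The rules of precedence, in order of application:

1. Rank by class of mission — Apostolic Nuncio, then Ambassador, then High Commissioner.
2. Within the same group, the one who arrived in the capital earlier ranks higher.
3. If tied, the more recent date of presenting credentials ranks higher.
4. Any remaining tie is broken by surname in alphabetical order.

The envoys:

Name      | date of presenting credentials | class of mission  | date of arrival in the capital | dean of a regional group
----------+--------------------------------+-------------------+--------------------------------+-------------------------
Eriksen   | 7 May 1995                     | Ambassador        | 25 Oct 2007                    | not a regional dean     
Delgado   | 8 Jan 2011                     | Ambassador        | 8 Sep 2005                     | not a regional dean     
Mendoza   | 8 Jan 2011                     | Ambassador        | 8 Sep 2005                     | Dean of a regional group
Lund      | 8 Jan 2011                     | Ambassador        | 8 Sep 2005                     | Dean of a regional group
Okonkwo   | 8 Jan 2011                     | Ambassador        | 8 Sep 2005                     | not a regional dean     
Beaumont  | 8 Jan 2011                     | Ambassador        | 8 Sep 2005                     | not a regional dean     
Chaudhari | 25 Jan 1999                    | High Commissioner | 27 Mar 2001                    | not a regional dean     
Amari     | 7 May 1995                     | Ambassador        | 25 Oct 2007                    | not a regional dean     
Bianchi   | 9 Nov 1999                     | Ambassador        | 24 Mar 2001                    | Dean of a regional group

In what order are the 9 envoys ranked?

By class of mission: Bianchi, Beaumont, Delgado, Lund, Mendoza, Okonkwo, Amari and Eriksen (Ambassador); then Chaudhari (High Commissioner).
Among Bianchi, Beaumont, Delgado, Lund, Mendoza, Okonkwo, Amari and Eriksen, by date of arrival in the capital (earlier first): Bianchi (24 Mar 2001) before Beaumont, Delgado, Lund, Mendoza and Okonkwo (8 Sep 2005) before Amari and Eriksen (25 Oct 2007).
Beaumont, Delgado, Lund, Mendoza and Okonkwo all have date of presenting credentials 8 Jan 2011, so the next rule applies.
Among Beaumont, Delgado, Lund, Mendoza and Okonkwo, alphabetically by surname: Beaumont before Delgado before Lund before Mendoza before Okonkwo.
Amari and Eriksen both have date of presenting credentials 7 May 1995, so the next rule applies.
Among Amari and Eriksen, alphabetically by surname: Amari before Eriksen.
Full order: Bianchi, Beaumont, Delgado, Lund, Mendoza, Okonkwo, Amari, Eriksen, Chaudhari.

Bianchi, Beaumont, Delgado, Lund, Mendoza, Okonkwo, Amari, Eriksen, Chaudhari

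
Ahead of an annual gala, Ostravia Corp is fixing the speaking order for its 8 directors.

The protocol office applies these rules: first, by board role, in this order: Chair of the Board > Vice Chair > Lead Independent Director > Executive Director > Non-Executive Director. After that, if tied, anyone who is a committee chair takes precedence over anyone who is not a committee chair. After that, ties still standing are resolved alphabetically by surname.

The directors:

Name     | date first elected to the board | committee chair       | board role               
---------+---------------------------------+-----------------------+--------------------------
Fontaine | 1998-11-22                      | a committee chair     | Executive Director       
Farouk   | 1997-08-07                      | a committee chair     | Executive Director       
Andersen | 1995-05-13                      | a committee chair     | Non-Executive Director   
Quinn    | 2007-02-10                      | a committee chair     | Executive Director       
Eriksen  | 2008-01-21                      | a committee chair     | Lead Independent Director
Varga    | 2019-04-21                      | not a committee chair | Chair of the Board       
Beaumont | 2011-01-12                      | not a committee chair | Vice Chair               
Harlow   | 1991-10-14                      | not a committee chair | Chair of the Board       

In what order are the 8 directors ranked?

Harlow, Varga, Beaumont, Eriksen, Farouk, Fontaine, Quinn, Andersen

By board role: Harlow and Varga (Chair of the Board); then Beaumont (Vice Chair); then Eriksen (Lead Independent Director); then Farouk, Fontaine and Quinn (Executive Director); then Andersen (Non-Executive Director).
Harlow and Varga are each not a committee chair, so the next rule applies.
Among Harlow and Varga, alphabetically by surname: Harlow before Varga.
Farouk, Fontaine and Quinn are each a committee chair, so the next rule applies.
Among Farouk, Fontaine and Quinn, alphabetically by surname: Farouk before Fontaine before Quinn.
Full order: Harlow, Varga, Beaumont, Eriksen, Farouk, Fontaine, Quinn, Andersen.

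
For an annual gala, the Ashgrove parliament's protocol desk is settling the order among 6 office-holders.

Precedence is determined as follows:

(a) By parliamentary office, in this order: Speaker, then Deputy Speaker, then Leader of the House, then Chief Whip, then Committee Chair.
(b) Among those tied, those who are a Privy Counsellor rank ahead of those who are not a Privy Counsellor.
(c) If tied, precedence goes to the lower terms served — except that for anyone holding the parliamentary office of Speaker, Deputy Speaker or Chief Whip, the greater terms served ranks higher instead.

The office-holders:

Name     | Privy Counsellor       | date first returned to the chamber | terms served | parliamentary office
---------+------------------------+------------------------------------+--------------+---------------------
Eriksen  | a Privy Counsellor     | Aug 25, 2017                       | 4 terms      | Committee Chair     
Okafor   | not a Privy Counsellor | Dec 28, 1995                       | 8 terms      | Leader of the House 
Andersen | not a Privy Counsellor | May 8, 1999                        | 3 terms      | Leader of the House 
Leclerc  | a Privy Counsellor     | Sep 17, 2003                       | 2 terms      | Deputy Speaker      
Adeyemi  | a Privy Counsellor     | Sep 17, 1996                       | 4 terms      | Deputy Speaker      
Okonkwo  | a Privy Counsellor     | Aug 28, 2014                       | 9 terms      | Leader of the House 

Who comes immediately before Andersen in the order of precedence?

Okonkwo

By parliamentary office: Adeyemi and Leclerc (Deputy Speaker); then Okonkwo, Andersen and Okafor (Leader of the House); then Eriksen (Committee Chair).
Adeyemi and Leclerc are each a Privy Counsellor, so the next rule applies.
Among Adeyemi and Leclerc, by terms served (higher first) (reversed rule for this group): Adeyemi (4 terms) before Leclerc (2 terms).
Among Okonkwo, Andersen and Okafor, a Privy Counsellor before not a Privy Counsellor: Okonkwo (a Privy Counsellor) before Andersen and Okafor (not a Privy Counsellor).
Among Andersen and Okafor, by terms served (lower first): Andersen (3 terms) before Okafor (8 terms).
Order: Adeyemi, Leclerc, Okonkwo, Andersen, Okafor, Eriksen.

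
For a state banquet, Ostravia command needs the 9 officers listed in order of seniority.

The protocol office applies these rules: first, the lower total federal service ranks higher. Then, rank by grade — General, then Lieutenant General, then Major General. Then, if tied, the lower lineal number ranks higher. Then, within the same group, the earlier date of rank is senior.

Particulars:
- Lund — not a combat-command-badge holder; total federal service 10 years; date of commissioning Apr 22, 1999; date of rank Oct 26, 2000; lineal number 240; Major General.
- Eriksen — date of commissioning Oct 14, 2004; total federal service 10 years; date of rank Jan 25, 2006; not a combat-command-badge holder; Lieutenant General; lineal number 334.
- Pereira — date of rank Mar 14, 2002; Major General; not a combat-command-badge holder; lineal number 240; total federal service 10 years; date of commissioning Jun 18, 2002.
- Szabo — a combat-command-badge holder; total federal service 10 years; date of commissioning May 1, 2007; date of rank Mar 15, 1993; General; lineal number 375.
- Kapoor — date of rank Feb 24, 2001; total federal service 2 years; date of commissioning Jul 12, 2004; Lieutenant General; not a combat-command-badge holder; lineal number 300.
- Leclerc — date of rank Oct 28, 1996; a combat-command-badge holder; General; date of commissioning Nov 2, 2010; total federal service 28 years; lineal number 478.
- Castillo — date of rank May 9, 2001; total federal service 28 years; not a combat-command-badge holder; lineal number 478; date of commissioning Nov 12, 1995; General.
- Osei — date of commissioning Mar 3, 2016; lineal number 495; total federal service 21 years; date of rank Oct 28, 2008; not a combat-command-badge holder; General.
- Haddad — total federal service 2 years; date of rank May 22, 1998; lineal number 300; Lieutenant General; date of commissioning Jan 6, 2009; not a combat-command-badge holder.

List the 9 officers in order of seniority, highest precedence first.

By total federal service (lower first): Haddad and Kapoor (both 2 years); then Szabo, Eriksen, Lund and Pereira (each 10 years); then Osei (21 years); then Leclerc and Castillo (both 28 years).
Haddad and Kapoor are each Lieutenant General, so the next rule applies.
Haddad and Kapoor both have lineal number 300, so the next rule applies.
Among Haddad and Kapoor, by date of rank (earlier first): Haddad (May 22, 1998) before Kapoor (Feb 24, 2001).
Among Szabo, Eriksen, Lund and Pereira, by grade: Szabo (General) before Eriksen (Lieutenant General) before Lund and Pereira (Major General).
Lund and Pereira both have lineal number 240, so the next rule applies.
Among Lund and Pereira, by date of rank (earlier first): Lund (Oct 26, 2000) before Pereira (Mar 14, 2002).
Leclerc and Castillo are each General, so the next rule applies.
Leclerc and Castillo both have lineal number 478, so the next rule applies.
Among Leclerc and Castillo, by date of rank (earlier first): Leclerc (Oct 28, 1996) before Castillo (May 9, 2001).
Full order: Haddad, Kapoor, Szabo, Eriksen, Lund, Pereira, Osei, Leclerc, Castillo.

Haddad, Kapoor, Szabo, Eriksen, Lund, Pereira, Osei, Leclerc, Castillo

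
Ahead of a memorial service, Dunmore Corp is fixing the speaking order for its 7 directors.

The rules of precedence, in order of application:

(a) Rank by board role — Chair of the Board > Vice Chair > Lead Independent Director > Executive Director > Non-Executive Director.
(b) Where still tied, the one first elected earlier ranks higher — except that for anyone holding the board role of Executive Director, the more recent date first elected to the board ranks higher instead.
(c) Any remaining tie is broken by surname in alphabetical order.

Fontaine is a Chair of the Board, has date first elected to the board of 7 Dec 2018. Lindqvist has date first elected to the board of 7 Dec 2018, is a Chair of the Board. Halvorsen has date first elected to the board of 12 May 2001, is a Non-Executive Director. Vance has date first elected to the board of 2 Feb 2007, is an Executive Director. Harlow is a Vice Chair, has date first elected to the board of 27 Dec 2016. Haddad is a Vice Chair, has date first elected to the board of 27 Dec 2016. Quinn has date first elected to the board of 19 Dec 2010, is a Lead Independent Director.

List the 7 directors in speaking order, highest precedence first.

By board role: Fontaine and Lindqvist (Chair of the Board); then Haddad and Harlow (Vice Chair); then Quinn (Lead Independent Director); then Vance (Executive Director); then Halvorsen (Non-Executive Director).
Fontaine and Lindqvist both have date first elected to the board 7 Dec 2018, so the next rule applies.
Among Fontaine and Lindqvist, alphabetically by surname: Fontaine before Lindqvist.
Haddad and Harlow both have date first elected to the board 27 Dec 2016, so the next rule applies.
Among Haddad and Harlow, alphabetically by surname: Haddad before Harlow.
Full order: Fontaine, Lindqvist, Haddad, Harlow, Quinn, Vance, Halvorsen.

Fontaine, Lindqvist, Haddad, Harlow, Quinn, Vance, Halvorsen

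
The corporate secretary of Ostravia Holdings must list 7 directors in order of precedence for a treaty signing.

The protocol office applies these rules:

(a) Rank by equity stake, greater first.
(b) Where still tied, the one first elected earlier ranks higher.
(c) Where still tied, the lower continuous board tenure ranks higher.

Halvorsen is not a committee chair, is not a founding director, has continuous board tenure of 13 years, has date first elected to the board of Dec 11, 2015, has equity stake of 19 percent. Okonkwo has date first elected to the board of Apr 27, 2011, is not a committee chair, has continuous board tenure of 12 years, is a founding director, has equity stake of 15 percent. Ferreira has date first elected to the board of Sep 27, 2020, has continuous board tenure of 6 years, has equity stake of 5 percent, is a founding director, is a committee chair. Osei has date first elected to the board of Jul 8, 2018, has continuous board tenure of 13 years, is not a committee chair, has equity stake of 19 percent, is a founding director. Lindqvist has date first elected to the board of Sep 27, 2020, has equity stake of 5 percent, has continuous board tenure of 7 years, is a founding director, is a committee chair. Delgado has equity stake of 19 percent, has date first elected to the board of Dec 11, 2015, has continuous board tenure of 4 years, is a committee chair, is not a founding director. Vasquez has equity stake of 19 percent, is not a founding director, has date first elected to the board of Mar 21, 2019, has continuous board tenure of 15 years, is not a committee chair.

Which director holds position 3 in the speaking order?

By equity stake (higher first): Delgado, Halvorsen, Osei and Vasquez (each 19 percent); then Okonkwo (15 percent); then Ferreira and Lindqvist (both 5 percent).
Among Delgado, Halvorsen, Osei and Vasquez, by date first elected to the board (earlier first): Delgado and Halvorsen (Dec 11, 2015) before Osei (Jul 8, 2018) before Vasquez (Mar 21, 2019).
Among Delgado and Halvorsen, by continuous board tenure (lower first): Delgado (4 years) before Halvorsen (13 years).
Ferreira and Lindqvist both have date first elected to the board Sep 27, 2020, so the next rule applies.
Among Ferreira and Lindqvist, by continuous board tenure (lower first): Ferreira (6 years) before Lindqvist (7 years).
Order: Delgado, Halvorsen, Osei, Vasquez, Okonkwo, Ferreira, Lindqvist.

Osei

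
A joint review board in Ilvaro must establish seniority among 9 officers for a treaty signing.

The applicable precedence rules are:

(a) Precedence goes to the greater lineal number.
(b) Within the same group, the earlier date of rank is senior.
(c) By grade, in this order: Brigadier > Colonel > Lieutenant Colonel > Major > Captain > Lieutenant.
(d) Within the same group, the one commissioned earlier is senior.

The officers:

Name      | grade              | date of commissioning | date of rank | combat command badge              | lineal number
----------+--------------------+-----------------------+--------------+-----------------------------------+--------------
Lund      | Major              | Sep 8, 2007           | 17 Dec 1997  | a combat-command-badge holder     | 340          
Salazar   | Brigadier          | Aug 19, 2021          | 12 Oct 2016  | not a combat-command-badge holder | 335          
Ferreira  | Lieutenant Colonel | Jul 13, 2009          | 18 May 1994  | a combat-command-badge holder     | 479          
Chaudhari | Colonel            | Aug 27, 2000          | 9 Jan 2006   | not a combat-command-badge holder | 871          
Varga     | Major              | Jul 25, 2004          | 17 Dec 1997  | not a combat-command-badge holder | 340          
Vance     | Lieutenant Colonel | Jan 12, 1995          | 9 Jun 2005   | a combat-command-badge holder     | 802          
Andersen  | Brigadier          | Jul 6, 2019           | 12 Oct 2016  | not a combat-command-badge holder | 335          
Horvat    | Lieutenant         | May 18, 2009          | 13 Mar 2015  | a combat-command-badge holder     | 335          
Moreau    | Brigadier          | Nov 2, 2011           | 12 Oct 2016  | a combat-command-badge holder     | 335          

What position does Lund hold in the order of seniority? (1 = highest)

By lineal number (higher first): Chaudhari (871); then Vance (802); then Ferreira (479); then Varga and Lund (both 340); then Horvat, Moreau, Andersen and Salazar (each 335).
Varga and Lund both have date of rank 17 Dec 1997, so the next rule applies.
Varga and Lund are each Major, so the next rule applies.
Among Varga and Lund, by date of commissioning (earlier first): Varga (Jul 25, 2004) before Lund (Sep 8, 2007).
Among Horvat, Moreau, Andersen and Salazar, by date of rank (earlier first): Horvat (13 Mar 2015) before Moreau, Andersen and Salazar (12 Oct 2016).
Moreau, Andersen and Salazar are each Brigadier, so the next rule applies.
Among Moreau, Andersen and Salazar, by date of commissioning (earlier first): Moreau (Nov 2, 2011) before Andersen (Jul 6, 2019) before Salazar (Aug 19, 2021).
Order: Chaudhari, Vance, Ferreira, Varga, Lund, Horvat, Moreau, Andersen, Salazar. So position 5.

5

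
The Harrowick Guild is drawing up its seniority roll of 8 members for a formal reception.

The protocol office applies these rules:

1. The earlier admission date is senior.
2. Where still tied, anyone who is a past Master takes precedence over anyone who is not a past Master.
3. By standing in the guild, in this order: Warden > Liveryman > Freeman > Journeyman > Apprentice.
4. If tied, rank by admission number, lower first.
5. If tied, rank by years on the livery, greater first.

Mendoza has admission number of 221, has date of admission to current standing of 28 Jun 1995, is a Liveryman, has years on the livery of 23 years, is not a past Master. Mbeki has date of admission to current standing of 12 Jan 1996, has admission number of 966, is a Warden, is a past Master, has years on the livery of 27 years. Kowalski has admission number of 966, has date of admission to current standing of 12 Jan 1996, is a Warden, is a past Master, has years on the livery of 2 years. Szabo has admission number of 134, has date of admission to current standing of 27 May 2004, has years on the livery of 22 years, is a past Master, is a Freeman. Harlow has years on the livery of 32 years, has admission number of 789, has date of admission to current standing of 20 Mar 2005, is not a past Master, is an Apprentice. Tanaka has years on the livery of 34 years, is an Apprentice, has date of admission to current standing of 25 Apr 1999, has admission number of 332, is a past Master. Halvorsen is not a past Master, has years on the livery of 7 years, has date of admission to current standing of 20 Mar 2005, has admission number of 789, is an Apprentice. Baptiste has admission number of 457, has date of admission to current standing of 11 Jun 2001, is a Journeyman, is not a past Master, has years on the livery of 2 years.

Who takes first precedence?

By date of admission to current standing (earlier first): Mendoza (28 Jun 1995); then Mbeki and Kowalski (both 12 Jan 1996); then Tanaka (25 Apr 1999); then Baptiste (11 Jun 2001); then Szabo (27 May 2004); then Harlow and Halvorsen (both 20 Mar 2005).
Mbeki and Kowalski are each a past Master, so the next rule applies.
Mbeki and Kowalski are each Warden, so the next rule applies.
Mbeki and Kowalski both have admission number 966, so the next rule applies.
Among Mbeki and Kowalski, by years on the livery (higher first): Mbeki (27 years) before Kowalski (2 years).
Harlow and Halvorsen are each not a past Master, so the next rule applies.
Harlow and Halvorsen are each Apprentice, so the next rule applies.
Harlow and Halvorsen both have admission number 789, so the next rule applies.
Among Harlow and Halvorsen, by years on the livery (higher first): Harlow (32 years) before Halvorsen (7 years).
Order: Mendoza, Mbeki, Kowalski, Tanaka, Baptiste, Szabo, Harlow, Halvorsen.

Mendoza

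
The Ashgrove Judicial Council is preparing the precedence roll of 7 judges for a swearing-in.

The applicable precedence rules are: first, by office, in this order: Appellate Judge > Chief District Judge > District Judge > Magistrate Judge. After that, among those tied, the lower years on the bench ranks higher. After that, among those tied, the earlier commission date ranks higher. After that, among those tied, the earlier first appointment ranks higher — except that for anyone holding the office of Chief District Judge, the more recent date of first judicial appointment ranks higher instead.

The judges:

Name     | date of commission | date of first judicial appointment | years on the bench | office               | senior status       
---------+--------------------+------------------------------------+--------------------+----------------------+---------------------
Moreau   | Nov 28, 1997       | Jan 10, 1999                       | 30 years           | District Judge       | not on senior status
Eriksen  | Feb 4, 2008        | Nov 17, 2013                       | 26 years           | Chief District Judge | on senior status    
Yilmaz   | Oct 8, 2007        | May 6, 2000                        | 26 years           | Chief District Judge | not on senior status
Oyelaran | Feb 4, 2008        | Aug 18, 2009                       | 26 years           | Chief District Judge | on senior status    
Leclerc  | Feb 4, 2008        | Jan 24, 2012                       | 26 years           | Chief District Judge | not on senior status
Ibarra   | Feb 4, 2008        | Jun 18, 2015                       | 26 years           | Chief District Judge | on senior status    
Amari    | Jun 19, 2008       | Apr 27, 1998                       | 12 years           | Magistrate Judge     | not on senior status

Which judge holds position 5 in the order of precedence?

By office: Yilmaz, Ibarra, Eriksen, Leclerc and Oyelaran (Chief District Judge); then Moreau (District Judge); then Amari (Magistrate Judge).
Yilmaz, Ibarra, Eriksen, Leclerc and Oyelaran all have years on the bench 26 years, so the next rule applies.
Among Yilmaz, Ibarra, Eriksen, Leclerc and Oyelaran, by date of commission (earlier first): Yilmaz (Oct 8, 2007) before Ibarra, Eriksen, Leclerc and Oyelaran (Feb 4, 2008).
Among Ibarra, Eriksen, Leclerc and Oyelaran, by date of first judicial appointment (later first) (reversed rule for this group): Ibarra (Jun 18, 2015) before Eriksen (Nov 17, 2013) before Leclerc (Jan 24, 2012) before Oyelaran (Aug 18, 2009).
Order: Yilmaz, Ibarra, Eriksen, Leclerc, Oyelaran, Moreau, Amari.

Oyelaran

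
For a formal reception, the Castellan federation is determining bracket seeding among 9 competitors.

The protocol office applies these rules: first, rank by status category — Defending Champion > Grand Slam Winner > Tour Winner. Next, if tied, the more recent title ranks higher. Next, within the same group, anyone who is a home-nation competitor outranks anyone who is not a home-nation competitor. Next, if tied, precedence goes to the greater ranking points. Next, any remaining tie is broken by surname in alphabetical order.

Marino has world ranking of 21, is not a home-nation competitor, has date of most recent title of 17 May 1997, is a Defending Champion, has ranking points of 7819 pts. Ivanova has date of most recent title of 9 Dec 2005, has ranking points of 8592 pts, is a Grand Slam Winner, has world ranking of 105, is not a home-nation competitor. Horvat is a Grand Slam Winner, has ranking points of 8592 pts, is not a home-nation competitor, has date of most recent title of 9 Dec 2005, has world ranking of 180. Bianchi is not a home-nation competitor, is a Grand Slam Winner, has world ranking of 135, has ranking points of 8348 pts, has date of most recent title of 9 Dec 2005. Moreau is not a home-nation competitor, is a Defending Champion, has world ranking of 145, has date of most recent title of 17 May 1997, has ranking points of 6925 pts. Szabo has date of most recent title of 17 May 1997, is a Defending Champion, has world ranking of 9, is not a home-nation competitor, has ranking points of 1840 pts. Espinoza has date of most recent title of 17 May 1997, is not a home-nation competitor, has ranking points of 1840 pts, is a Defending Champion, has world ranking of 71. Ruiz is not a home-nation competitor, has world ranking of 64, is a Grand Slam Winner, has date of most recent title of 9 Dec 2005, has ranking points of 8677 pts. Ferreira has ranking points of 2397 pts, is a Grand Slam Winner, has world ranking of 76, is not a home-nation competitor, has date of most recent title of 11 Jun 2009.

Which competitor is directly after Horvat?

Ivanova

By status category: Marino, Moreau, Espinoza and Szabo (Defending Champion); then Ferreira, Ruiz, Horvat, Ivanova and Bianchi (Grand Slam Winner).
Marino, Moreau, Espinoza and Szabo all have date of most recent title 17 May 1997, so the next rule applies.
Marino, Moreau, Espinoza and Szabo are each not a home-nation competitor, so the next rule applies.
Among Marino, Moreau, Espinoza and Szabo, by ranking points (higher first): Marino (7819 pts) before Moreau (6925 pts) before Espinoza and Szabo (1840 pts).
Among Espinoza and Szabo, alphabetically by surname: Espinoza before Szabo.
Among Ferreira, Ruiz, Horvat, Ivanova and Bianchi, by date of most recent title (later first): Ferreira (11 Jun 2009) before Ruiz, Horvat, Ivanova and Bianchi (9 Dec 2005).
Ruiz, Horvat, Ivanova and Bianchi are each not a home-nation competitor, so the next rule applies.
Among Ruiz, Horvat, Ivanova and Bianchi, by ranking points (higher first): Ruiz (8677 pts) before Horvat and Ivanova (8592 pts) before Bianchi (8348 pts).
Among Horvat and Ivanova, alphabetically by surname: Horvat before Ivanova.
Order: Marino, Moreau, Espinoza, Szabo, Ferreira, Ruiz, Horvat, Ivanova, Bianchi.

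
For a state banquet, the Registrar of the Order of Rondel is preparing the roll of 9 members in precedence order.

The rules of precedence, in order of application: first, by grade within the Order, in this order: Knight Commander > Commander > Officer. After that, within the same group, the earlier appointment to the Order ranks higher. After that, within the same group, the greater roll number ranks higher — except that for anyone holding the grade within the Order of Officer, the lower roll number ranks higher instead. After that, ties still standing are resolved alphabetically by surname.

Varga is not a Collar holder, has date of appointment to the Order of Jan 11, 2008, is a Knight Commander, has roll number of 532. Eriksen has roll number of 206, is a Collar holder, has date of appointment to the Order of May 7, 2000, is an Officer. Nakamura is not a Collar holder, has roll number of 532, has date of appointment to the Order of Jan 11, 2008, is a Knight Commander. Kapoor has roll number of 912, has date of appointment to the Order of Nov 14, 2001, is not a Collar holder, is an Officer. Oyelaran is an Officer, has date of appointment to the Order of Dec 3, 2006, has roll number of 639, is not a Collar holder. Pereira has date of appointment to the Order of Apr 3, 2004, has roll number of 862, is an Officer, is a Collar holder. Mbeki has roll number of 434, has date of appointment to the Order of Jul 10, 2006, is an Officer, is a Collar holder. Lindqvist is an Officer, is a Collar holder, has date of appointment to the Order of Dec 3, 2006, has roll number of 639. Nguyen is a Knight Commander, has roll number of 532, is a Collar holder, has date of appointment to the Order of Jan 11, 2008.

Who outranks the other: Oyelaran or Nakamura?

By grade within the Order: Nakamura, Nguyen and Varga (Knight Commander); then Eriksen, Kapoor, Pereira, Mbeki, Lindqvist and Oyelaran (Officer).
Nakamura, Nguyen and Varga all have date of appointment to the Order Jan 11, 2008, so the next rule applies.
Nakamura, Nguyen and Varga all have roll number 532, so the next rule applies.
Among Nakamura, Nguyen and Varga, alphabetically by surname: Nakamura before Nguyen before Varga.
Among Eriksen, Kapoor, Pereira, Mbeki, Lindqvist and Oyelaran, by date of appointment to the Order (earlier first): Eriksen (May 7, 2000) before Kapoor (Nov 14, 2001) before Pereira (Apr 3, 2004) before Mbeki (Jul 10, 2006) before Lindqvist and Oyelaran (Dec 3, 2006).
Lindqvist and Oyelaran both have roll number 639, so the next rule applies.
Among Lindqvist and Oyelaran, alphabetically by surname: Lindqvist before Oyelaran.
So Nakamura takes precedence.

Nakamura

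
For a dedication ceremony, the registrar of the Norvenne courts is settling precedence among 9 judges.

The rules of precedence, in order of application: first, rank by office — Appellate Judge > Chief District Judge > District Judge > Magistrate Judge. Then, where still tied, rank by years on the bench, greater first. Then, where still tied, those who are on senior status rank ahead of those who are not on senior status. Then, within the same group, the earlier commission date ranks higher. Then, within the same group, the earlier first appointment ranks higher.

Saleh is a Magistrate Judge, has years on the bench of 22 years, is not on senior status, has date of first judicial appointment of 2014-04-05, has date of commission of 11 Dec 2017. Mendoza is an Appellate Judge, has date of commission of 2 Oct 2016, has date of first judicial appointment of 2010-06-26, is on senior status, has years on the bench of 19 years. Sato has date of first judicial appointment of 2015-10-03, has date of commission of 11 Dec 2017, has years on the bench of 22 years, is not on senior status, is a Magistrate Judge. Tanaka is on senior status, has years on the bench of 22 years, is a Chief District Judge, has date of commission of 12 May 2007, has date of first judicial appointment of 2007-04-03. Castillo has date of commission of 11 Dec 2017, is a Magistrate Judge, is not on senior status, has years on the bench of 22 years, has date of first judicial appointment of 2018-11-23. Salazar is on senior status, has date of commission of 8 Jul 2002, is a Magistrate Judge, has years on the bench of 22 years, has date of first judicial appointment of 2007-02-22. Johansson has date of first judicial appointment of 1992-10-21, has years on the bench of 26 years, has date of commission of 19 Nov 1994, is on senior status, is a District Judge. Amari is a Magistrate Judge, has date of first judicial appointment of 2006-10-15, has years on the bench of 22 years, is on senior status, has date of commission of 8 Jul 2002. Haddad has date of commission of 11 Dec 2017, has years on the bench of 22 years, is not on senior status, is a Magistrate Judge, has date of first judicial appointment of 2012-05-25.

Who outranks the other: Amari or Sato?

Amari

By office: Mendoza (Appellate Judge); then Tanaka (Chief District Judge); then Johansson (District Judge); then Amari, Salazar, Haddad, Saleh, Sato and Castillo (Magistrate Judge).
Amari, Salazar, Haddad, Saleh, Sato and Castillo all have years on the bench 22 years, so the next rule applies.
Among Amari, Salazar, Haddad, Saleh, Sato and Castillo, on senior status before not on senior status: Amari and Salazar (on senior status) before Haddad, Saleh, Sato and Castillo (not on senior status).
Amari and Salazar both have date of commission 8 Jul 2002, so the next rule applies.
Among Amari and Salazar, by date of first judicial appointment (earlier first): Amari (2006-10-15) before Salazar (2007-02-22).
Haddad, Saleh, Sato and Castillo all have date of commission 11 Dec 2017, so the next rule applies.
Among Haddad, Saleh, Sato and Castillo, by date of first judicial appointment (earlier first): Haddad (2012-05-25) before Saleh (2014-04-05) before Sato (2015-10-03) before Castillo (2018-11-23).
So Amari takes precedence.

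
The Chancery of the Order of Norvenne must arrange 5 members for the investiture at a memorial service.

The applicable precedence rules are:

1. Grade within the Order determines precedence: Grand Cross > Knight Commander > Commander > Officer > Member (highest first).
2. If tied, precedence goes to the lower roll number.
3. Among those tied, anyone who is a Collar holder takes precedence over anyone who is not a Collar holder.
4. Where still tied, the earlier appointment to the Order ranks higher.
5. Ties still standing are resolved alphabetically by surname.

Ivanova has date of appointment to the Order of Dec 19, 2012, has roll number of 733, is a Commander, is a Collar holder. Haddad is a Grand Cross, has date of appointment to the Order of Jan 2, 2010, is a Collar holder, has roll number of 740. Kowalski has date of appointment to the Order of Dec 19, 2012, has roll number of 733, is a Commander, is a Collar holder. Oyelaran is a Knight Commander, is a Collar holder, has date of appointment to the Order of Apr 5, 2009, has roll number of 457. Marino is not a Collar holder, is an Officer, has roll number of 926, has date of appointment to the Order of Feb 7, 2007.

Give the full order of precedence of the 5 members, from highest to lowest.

By grade within the Order: Haddad (Grand Cross); then Oyelaran (Knight Commander); then Ivanova and Kowalski (Commander); then Marino (Officer).
Ivanova and Kowalski both have roll number 733, so the next rule applies.
Ivanova and Kowalski are each a Collar holder, so the next rule applies.
Ivanova and Kowalski both have date of appointment to the Order Dec 19, 2012, so the next rule applies.
Among Ivanova and Kowalski, alphabetically by surname: Ivanova before Kowalski.
Full order: Haddad, Oyelaran, Ivanova, Kowalski, Marino.

Haddad, Oyelaran, Ivanova, Kowalski, Marino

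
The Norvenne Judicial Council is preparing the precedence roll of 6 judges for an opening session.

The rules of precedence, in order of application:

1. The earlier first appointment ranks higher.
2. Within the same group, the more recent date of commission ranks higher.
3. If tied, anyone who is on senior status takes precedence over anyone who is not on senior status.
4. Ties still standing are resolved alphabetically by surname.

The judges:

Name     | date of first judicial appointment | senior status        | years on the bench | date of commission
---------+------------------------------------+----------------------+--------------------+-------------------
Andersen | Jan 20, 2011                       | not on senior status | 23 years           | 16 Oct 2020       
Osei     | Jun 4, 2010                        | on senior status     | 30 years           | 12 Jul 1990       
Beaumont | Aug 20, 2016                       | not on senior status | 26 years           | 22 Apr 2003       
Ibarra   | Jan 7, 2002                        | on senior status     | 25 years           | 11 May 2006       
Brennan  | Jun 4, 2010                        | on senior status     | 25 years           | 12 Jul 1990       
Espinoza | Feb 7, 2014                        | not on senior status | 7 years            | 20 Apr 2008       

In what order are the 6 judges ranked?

By date of first judicial appointment (earlier first): Ibarra (Jan 7, 2002); then Brennan and Osei (both Jun 4, 2010); then Andersen (Jan 20, 2011); then Espinoza (Feb 7, 2014); then Beaumont (Aug 20, 2016).
Brennan and Osei both have date of commission 12 Jul 1990, so the next rule applies.
Brennan and Osei are each on senior status, so the next rule applies.
Among Brennan and Osei, alphabetically by surname: Brennan before Osei.
Full order: Ibarra, Brennan, Osei, Andersen, Espinoza, Beaumont.

Ibarra, Brennan, Osei, Andersen, Espinoza, Beaumont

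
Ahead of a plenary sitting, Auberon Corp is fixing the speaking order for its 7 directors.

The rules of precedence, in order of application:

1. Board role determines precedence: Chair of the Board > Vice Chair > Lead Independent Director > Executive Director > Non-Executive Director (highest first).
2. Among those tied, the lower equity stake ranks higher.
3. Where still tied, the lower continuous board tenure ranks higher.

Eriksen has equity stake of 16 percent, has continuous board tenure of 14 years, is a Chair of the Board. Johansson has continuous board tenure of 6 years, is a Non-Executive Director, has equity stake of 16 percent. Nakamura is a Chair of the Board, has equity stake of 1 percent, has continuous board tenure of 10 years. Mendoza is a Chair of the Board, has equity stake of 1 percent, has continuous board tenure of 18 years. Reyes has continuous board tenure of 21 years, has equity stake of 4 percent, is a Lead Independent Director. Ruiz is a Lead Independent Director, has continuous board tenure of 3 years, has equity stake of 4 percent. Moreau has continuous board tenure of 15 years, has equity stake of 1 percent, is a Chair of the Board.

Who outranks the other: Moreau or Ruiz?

By board role: Nakamura, Moreau, Mendoza and Eriksen (Chair of the Board); then Ruiz and Reyes (Lead Independent Director); then Johansson (Non-Executive Director).
Among Nakamura, Moreau, Mendoza and Eriksen, by equity stake (lower first): Nakamura, Moreau and Mendoza (1 percent) before Eriksen (16 percent).
Among Nakamura, Moreau and Mendoza, by continuous board tenure (lower first): Nakamura (10 years) before Moreau (15 years) before Mendoza (18 years).
Ruiz and Reyes both have equity stake 4 percent, so the next rule applies.
Among Ruiz and Reyes, by continuous board tenure (lower first): Ruiz (3 years) before Reyes (21 years).
So Moreau takes precedence.

Moreau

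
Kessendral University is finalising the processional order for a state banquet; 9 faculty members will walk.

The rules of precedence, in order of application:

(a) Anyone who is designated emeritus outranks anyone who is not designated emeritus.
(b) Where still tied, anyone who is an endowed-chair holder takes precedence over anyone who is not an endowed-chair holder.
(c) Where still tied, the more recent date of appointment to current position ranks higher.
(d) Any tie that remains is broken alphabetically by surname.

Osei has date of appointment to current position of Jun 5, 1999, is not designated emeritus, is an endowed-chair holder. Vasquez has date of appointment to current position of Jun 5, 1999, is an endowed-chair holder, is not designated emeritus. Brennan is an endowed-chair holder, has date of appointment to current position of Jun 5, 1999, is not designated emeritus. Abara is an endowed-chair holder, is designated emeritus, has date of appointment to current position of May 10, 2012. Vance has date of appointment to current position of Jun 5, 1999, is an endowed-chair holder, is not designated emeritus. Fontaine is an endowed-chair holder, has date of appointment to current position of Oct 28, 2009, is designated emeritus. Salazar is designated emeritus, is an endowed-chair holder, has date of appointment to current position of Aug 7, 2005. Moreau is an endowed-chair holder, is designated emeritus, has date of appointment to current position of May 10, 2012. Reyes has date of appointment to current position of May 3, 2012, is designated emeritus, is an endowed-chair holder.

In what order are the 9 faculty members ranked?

Abara, Moreau, Reyes, Fontaine, Salazar, Brennan, Osei, Vance, Vasquez

By the first rule: Abara, Moreau, Reyes, Fontaine and Salazar (each designated emeritus); then Brennan, Osei, Vance and Vasquez (each not designated emeritus).
Abara, Moreau, Reyes, Fontaine and Salazar are each an endowed-chair holder, so the next rule applies.
Among Abara, Moreau, Reyes, Fontaine and Salazar, by date of appointment to current position (later first): Abara and Moreau (May 10, 2012) before Reyes (May 3, 2012) before Fontaine (Oct 28, 2009) before Salazar (Aug 7, 2005).
Among Abara and Moreau, alphabetically by surname: Abara before Moreau.
Brennan, Osei, Vance and Vasquez are each an endowed-chair holder, so the next rule applies.
Brennan, Osei, Vance and Vasquez all have date of appointment to current position Jun 5, 1999, so the next rule applies.
Among Brennan, Osei, Vance and Vasquez, alphabetically by surname: Brennan before Osei before Vance before Vasquez.
Full order: Abara, Moreau, Reyes, Fontaine, Salazar, Brennan, Osei, Vance, Vasquez.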